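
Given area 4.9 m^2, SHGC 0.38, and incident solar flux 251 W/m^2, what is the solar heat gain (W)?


Solar heat gain: Q = Area * SHGC * Irradiance
  Q = 4.9 * 0.38 * 251 = 467.4 W

467.4 W


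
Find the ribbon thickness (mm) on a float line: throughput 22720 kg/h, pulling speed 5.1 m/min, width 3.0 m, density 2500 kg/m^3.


Ribbon cross-section from mass balance:
  Volume rate = throughput / density = 22720 / 2500 = 9.088 m^3/h
  thickness = volume rate / (speed * 60 * width), i.e.
  thickness = throughput / (60 * speed * width * density) * 1000
  thickness = 22720 / (60 * 5.1 * 3.0 * 2500) * 1000 = 9.9 mm

9.9 mm


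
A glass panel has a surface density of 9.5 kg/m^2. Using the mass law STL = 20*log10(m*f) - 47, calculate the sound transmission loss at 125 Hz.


Mass law: STL = 20 * log10(m * f) - 47
  m * f = 9.5 * 125 = 1187.5
  log10(1187.5) = 3.07463
  STL = 20 * 3.07463 - 47 = 61.4926 - 47 = 14.5 dB

14.5 dB


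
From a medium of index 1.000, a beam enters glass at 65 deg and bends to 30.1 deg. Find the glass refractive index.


Apply Snell's law: n1 * sin(theta1) = n2 * sin(theta2)
  n2 = n1 * sin(theta1) / sin(theta2)
  sin(65) = 0.906308
  sin(30.1) = 0.501511
  n2 = 1.000 * 0.906308 / 0.501511 = 1.8072

1.8072


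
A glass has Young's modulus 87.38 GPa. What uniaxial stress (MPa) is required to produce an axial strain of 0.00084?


Rearrange E = sigma / epsilon:
  sigma = E * epsilon
  E (MPa) = 87.38 * 1000 = 87380
  sigma = 87380 * 0.00084 = 73.4 MPa

73.4 MPa


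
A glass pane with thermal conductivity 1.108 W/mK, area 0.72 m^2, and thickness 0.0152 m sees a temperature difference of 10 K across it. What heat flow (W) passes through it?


Fourier's law: Q = k * A * dT / t
  Q = 1.108 * 0.72 * 10 / 0.0152
  Q = 7.9776 / 0.0152 = 524.8 W

524.8 W


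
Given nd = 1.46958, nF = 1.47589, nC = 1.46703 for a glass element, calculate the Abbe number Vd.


Abbe number formula: Vd = (nd - 1) / (nF - nC)
  nd - 1 = 1.46958 - 1 = 0.46958
  nF - nC = 1.47589 - 1.46703 = 0.00886
  Vd = 0.46958 / 0.00886 = 53.0

53.0


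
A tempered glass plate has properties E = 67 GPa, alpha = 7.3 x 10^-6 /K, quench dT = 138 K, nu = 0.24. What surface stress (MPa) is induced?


Tempering stress: sigma = E * alpha * dT / (1 - nu)
  E (MPa) = 67 * 1000 = 67000
  Numerator = 67000 * (7.3 x 10^-6) * 138 = 67.4958
  Denominator = 1 - 0.24 = 0.76
  sigma = 67.4958 / 0.76 = 88.8 MPa

88.8 MPa


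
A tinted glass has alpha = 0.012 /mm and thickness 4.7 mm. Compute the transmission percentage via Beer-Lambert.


Beer-Lambert law: T = exp(-alpha * thickness)
  exponent = -0.012 * 4.7 = -0.0564
  T = exp(-0.0564) = 0.9452
  Percentage = 0.9452 * 100 = 94.52%

94.52%


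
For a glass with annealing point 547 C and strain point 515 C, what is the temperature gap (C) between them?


Gap = T_anneal - T_strain:
  gap = 547 - 515 = 32 C

32 C


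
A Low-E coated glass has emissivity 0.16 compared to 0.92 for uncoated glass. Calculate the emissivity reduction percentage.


Percentage reduction = (1 - coated/uncoated) * 100
  Ratio = 0.16 / 0.92 = 0.1739
  Reduction = (1 - 0.1739) * 100 = 82.6%

82.6%


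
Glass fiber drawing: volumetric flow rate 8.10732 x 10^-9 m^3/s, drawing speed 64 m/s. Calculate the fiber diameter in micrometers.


Cross-sectional area from continuity:
  A = Q / v = 8.10732 x 10^-9 / 64 = 1.266769 x 10^-10 m^2
Diameter from circular cross-section:
  d = sqrt(4A / pi) * 10^6 (m -> um)
  d = sqrt(4 * 1.266769 x 10^-10 / pi) * 10^6 = 12.7 um

12.7 um


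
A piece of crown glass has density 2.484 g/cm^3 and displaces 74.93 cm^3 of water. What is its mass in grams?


Rearrange rho = m / V:
  m = rho * V
  m = 2.484 * 74.93 = 186.126 g

186.126 g


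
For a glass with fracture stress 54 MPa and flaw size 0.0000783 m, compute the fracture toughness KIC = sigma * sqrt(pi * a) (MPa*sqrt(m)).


Fracture toughness: KIC = sigma * sqrt(pi * a)
  pi * a = pi * 0.0000783 = 0.000245987
  sqrt(pi * a) = 0.015684
  KIC = 54 * 0.015684 = 0.847 MPa*sqrt(m)

0.847 MPa*sqrt(m)


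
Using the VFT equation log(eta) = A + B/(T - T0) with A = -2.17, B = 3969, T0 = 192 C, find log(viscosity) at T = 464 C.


VFT equation: log(eta) = A + B / (T - T0)
  T - T0 = 464 - 192 = 272
  B / (T - T0) = 3969 / 272 = 14.592
  log(eta) = -2.17 + 14.592 = 12.422

12.422


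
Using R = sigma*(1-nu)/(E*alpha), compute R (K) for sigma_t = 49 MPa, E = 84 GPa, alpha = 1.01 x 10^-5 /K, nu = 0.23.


Thermal shock resistance: R = sigma * (1 - nu) / (E * alpha)
  Numerator = 49 * (1 - 0.23) = 37.73
  Denominator = 84 * 1000 * (1.01 x 10^-5) = 0.8484
  R = 37.73 / 0.8484 = 44.5 K

44.5 K


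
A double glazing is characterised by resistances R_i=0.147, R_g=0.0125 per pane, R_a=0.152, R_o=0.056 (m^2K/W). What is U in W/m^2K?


Total thermal resistance (series):
  R_total = R_in + R_glass + R_air + R_glass + R_out
  R_total = 0.147 + 0.0125 + 0.152 + 0.0125 + 0.056 = 0.38 m^2K/W
U-value = 1 / R_total = 1 / 0.38 = 2.632 W/m^2K

2.632 W/m^2K


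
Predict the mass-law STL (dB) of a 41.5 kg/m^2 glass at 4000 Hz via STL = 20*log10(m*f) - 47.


Mass law: STL = 20 * log10(m * f) - 47
  m * f = 41.5 * 4000 = 166000
  log10(166000) = 5.22011
  STL = 20 * 5.22011 - 47 = 104.4022 - 47 = 57.4 dB

57.4 dB


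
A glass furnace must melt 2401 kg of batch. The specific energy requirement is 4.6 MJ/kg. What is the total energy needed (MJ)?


Total energy = mass * specific energy
  E = 2401 * 4.6 = 11044.6 MJ

11044.6 MJ


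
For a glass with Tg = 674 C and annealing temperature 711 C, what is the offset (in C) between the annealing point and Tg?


Offset = T_anneal - Tg:
  offset = 711 - 674 = 37 C

37 C


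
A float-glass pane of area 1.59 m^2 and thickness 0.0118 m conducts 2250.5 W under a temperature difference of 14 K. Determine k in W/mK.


Fourier's law rearranged: k = Q * t / (A * dT)
  Numerator = 2250.5 * 0.0118 = 26.5559
  Denominator = 1.59 * 14 = 22.26
  k = 26.5559 / 22.26 = 1.193 W/mK

1.193 W/mK


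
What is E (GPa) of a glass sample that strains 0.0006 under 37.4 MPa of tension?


Young's modulus: E = stress / strain
  E = 37.4 MPa / 0.0006 = 62333.33 MPa
Convert to GPa: 62333.33 / 1000 = 62.33 GPa

62.33 GPa


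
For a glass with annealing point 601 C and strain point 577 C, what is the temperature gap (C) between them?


Gap = T_anneal - T_strain:
  gap = 601 - 577 = 24 C

24 C


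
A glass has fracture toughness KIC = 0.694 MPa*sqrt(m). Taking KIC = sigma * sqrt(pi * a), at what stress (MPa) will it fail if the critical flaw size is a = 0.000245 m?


Rearrange KIC = sigma * sqrt(pi * a):
  sigma = KIC / sqrt(pi * a)
  sqrt(pi * 0.000245) = 0.027743
  sigma = 0.694 / 0.027743 = 25.02 MPa

25.02 MPa


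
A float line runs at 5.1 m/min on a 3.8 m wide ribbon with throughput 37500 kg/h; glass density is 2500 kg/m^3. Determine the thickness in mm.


Ribbon cross-section from mass balance:
  Volume rate = throughput / density = 37500 / 2500 = 15.0 m^3/h
  thickness = volume rate / (speed * 60 * width), i.e.
  thickness = throughput / (60 * speed * width * density) * 1000
  thickness = 37500 / (60 * 5.1 * 3.8 * 2500) * 1000 = 12.9 mm

12.9 mm


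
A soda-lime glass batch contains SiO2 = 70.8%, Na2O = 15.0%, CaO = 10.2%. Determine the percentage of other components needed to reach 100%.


Sum the three major oxides:
  SiO2 + Na2O + CaO = 70.8 + 15.0 + 10.2 = 96.0%
Subtract from 100%:
  Others = 100 - 96.0 = 4.0%

4.0%


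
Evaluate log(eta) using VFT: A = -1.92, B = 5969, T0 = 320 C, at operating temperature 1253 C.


VFT equation: log(eta) = A + B / (T - T0)
  T - T0 = 1253 - 320 = 933
  B / (T - T0) = 5969 / 933 = 6.398
  log(eta) = -1.92 + 6.398 = 4.478

4.478


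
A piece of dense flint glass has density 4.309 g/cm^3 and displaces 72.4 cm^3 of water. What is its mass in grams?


Rearrange rho = m / V:
  m = rho * V
  m = 4.309 * 72.4 = 311.972 g

311.972 g


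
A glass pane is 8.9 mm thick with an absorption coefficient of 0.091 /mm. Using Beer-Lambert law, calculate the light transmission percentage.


Beer-Lambert law: T = exp(-alpha * thickness)
  exponent = -0.091 * 8.9 = -0.8099
  T = exp(-0.8099) = 0.4449
  Percentage = 0.4449 * 100 = 44.49%

44.49%


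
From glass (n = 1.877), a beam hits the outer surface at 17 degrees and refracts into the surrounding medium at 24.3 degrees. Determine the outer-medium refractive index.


Apply Snell's law: n1 * sin(theta1) = n2 * sin(theta2)
  n2 = n1 * sin(theta1) / sin(theta2)
  sin(17) = 0.292372
  sin(24.3) = 0.411514
  n2 = 1.877 * 0.292372 / 0.411514 = 1.3336

1.3336


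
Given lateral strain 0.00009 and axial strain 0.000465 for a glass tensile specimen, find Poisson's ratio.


Poisson's ratio: nu = lateral strain / axial strain
  nu = 0.00009 / 0.000465 = 0.1935

0.1935


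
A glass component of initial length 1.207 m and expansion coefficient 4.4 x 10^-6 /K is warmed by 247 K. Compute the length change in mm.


Thermal expansion formula: dL = alpha * L0 * dT
  dL = (4.4 x 10^-6) * 1.207 * 247 = 0.00131177 m
Convert to mm: 0.00131177 * 1000 = 1.3118 mm

1.3118 mm


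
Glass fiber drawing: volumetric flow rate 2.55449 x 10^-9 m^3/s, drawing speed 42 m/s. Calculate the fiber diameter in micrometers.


Cross-sectional area from continuity:
  A = Q / v = 2.55449 x 10^-9 / 42 = 6.082119 x 10^-11 m^2
Diameter from circular cross-section:
  d = sqrt(4A / pi) * 10^6 (m -> um)
  d = sqrt(4 * 6.082119 x 10^-11 / pi) * 10^6 = 8.8 um

8.8 um


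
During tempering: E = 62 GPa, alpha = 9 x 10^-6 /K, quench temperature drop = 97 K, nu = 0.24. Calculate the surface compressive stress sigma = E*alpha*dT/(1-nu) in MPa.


Tempering stress: sigma = E * alpha * dT / (1 - nu)
  E (MPa) = 62 * 1000 = 62000
  Numerator = 62000 * (9 x 10^-6) * 97 = 54.126
  Denominator = 1 - 0.24 = 0.76
  sigma = 54.126 / 0.76 = 71.2 MPa

71.2 MPa


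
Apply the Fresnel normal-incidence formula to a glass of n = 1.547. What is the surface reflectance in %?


Fresnel reflectance at normal incidence:
  R = ((n - 1)/(n + 1))^2
  (n - 1)/(n + 1) = (1.547 - 1)/(1.547 + 1) = 0.214762
  R = 0.214762^2 = 0.0461227
  R(%) = 0.0461227 * 100 = 4.612%

4.612%


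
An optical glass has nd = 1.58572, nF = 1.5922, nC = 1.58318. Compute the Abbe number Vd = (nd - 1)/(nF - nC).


Abbe number formula: Vd = (nd - 1) / (nF - nC)
  nd - 1 = 1.58572 - 1 = 0.58572
  nF - nC = 1.5922 - 1.58318 = 0.00902
  Vd = 0.58572 / 0.00902 = 64.94

64.94


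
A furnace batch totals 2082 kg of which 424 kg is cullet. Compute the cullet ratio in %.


Cullet ratio = (cullet mass / total batch mass) * 100
  Ratio = 424 / 2082 * 100 = 20.37%

20.37%


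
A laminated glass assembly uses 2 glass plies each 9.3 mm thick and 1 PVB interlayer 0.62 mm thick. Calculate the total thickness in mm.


Total thickness = glass contribution + PVB contribution
  Glass: 2 * 9.3 = 18.6 mm
  PVB: 1 * 0.62 = 0.62 mm
  Total = 18.6 + 0.62 = 19.22 mm

19.22 mm


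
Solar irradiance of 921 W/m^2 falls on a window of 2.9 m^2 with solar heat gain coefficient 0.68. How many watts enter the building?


Solar heat gain: Q = Area * SHGC * Irradiance
  Q = 2.9 * 0.68 * 921 = 1816.2 W

1816.2 W


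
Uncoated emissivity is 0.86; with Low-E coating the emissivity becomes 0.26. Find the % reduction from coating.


Percentage reduction = (1 - coated/uncoated) * 100
  Ratio = 0.26 / 0.86 = 0.3023
  Reduction = (1 - 0.3023) * 100 = 69.8%

69.8%


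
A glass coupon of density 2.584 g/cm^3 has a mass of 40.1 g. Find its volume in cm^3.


Rearrange rho = m / V:
  V = m / rho
  V = 40.1 / 2.584 = 15.519 cm^3

15.519 cm^3


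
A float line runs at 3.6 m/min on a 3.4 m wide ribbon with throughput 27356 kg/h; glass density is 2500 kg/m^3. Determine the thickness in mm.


Ribbon cross-section from mass balance:
  Volume rate = throughput / density = 27356 / 2500 = 10.9424 m^3/h
  thickness = volume rate / (speed * 60 * width), i.e.
  thickness = throughput / (60 * speed * width * density) * 1000
  thickness = 27356 / (60 * 3.6 * 3.4 * 2500) * 1000 = 14.9 mm

14.9 mm


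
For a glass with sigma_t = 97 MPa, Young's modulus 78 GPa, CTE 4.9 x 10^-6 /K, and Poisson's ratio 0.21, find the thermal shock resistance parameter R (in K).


Thermal shock resistance: R = sigma * (1 - nu) / (E * alpha)
  Numerator = 97 * (1 - 0.21) = 76.63
  Denominator = 78 * 1000 * (4.9 x 10^-6) = 0.3822
  R = 76.63 / 0.3822 = 200.5 K

200.5 K


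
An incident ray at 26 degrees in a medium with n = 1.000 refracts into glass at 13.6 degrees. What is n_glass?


Apply Snell's law: n1 * sin(theta1) = n2 * sin(theta2)
  n2 = n1 * sin(theta1) / sin(theta2)
  sin(26) = 0.438371
  sin(13.6) = 0.235142
  n2 = 1.000 * 0.438371 / 0.235142 = 1.8643

1.8643


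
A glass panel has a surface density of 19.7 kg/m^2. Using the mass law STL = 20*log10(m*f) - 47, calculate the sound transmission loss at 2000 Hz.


Mass law: STL = 20 * log10(m * f) - 47
  m * f = 19.7 * 2000 = 39400
  log10(39400) = 4.5955
  STL = 20 * 4.5955 - 47 = 91.91 - 47 = 44.9 dB

44.9 dB


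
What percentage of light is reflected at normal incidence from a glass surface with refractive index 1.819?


Fresnel reflectance at normal incidence:
  R = ((n - 1)/(n + 1))^2
  (n - 1)/(n + 1) = (1.819 - 1)/(1.819 + 1) = 0.290529
  R = 0.290529^2 = 0.0844071
  R(%) = 0.0844071 * 100 = 8.441%

8.441%


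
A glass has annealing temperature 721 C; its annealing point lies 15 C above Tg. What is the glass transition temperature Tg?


Rearrange T_anneal = Tg + offset for Tg:
  Tg = T_anneal - offset = 721 - 15 = 706 C

706 C


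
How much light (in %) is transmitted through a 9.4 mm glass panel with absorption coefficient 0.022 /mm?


Beer-Lambert law: T = exp(-alpha * thickness)
  exponent = -0.022 * 9.4 = -0.2068
  T = exp(-0.2068) = 0.8132
  Percentage = 0.8132 * 100 = 81.32%

81.32%


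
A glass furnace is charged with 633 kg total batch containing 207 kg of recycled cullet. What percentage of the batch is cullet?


Cullet ratio = (cullet mass / total batch mass) * 100
  Ratio = 207 / 633 * 100 = 32.7%

32.7%


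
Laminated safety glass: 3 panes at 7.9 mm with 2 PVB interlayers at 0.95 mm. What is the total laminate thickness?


Total thickness = glass contribution + PVB contribution
  Glass: 3 * 7.9 = 23.7 mm
  PVB: 2 * 0.95 = 1.9 mm
  Total = 23.7 + 1.9 = 25.6 mm

25.6 mm


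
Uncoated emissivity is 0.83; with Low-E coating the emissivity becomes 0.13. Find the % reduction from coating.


Percentage reduction = (1 - coated/uncoated) * 100
  Ratio = 0.13 / 0.83 = 0.1566
  Reduction = (1 - 0.1566) * 100 = 84.3%

84.3%


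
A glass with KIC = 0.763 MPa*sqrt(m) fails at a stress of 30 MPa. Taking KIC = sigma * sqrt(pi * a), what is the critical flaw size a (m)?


Rearrange KIC = sigma * sqrt(pi * a):
  sqrt(pi * a) = KIC / sigma
  sqrt(pi * a) = 0.763 / 30 = 0.025433
  a = (KIC / sigma)^2 / pi
  a = 0.025433^2 / pi = 0.0002059 m

0.0002059 m


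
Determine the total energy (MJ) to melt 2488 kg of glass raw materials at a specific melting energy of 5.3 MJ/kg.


Total energy = mass * specific energy
  E = 2488 * 5.3 = 13186.4 MJ

13186.4 MJ


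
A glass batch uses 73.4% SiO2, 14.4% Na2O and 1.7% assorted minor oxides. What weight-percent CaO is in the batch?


Pieces sum to 100%:
  CaO = 100 - (SiO2 + Na2O + others)
  CaO = 100 - (73.4 + 14.4 + 1.7) = 10.5%

10.5%


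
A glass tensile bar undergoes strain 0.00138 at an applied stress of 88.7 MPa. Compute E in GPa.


Young's modulus: E = stress / strain
  E = 88.7 MPa / 0.00138 = 64275.36 MPa
Convert to GPa: 64275.36 / 1000 = 64.28 GPa

64.28 GPa


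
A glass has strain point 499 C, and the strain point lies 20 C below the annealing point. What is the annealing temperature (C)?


T_anneal = T_strain + gap:
  T_anneal = 499 + 20 = 519 C

519 C


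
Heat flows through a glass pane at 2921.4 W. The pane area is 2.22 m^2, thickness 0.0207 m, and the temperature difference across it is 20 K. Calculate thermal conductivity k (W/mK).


Fourier's law rearranged: k = Q * t / (A * dT)
  Numerator = 2921.4 * 0.0207 = 60.47298
  Denominator = 2.22 * 20 = 44.4
  k = 60.47298 / 44.4 = 1.362 W/mK

1.362 W/mK


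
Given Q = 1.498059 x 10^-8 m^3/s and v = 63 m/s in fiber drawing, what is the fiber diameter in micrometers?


Cross-sectional area from continuity:
  A = Q / v = 1.498059 x 10^-8 / 63 = 2.377871 x 10^-10 m^2
Diameter from circular cross-section:
  d = sqrt(4A / pi) * 10^6 (m -> um)
  d = sqrt(4 * 2.377871 x 10^-10 / pi) * 10^6 = 17.4 um

17.4 um


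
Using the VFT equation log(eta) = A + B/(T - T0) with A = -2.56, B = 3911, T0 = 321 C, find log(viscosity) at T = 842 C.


VFT equation: log(eta) = A + B / (T - T0)
  T - T0 = 842 - 321 = 521
  B / (T - T0) = 3911 / 521 = 7.507
  log(eta) = -2.56 + 7.507 = 4.947

4.947


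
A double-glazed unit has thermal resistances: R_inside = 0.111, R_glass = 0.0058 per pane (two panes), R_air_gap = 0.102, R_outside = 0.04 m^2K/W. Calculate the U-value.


Total thermal resistance (series):
  R_total = R_in + R_glass + R_air + R_glass + R_out
  R_total = 0.111 + 0.0058 + 0.102 + 0.0058 + 0.04 = 0.2646 m^2K/W
U-value = 1 / R_total = 1 / 0.2646 = 3.779 W/m^2K

3.779 W/m^2K


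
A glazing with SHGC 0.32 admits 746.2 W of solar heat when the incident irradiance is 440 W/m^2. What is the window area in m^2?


Rearrange Q = Area * SHGC * Irradiance:
  Area = Q / (SHGC * Irradiance)
  Area = 746.2 / (0.32 * 440) = 5.3 m^2

5.3 m^2


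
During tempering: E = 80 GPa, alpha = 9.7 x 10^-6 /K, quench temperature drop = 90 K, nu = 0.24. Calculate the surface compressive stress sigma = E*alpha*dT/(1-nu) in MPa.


Tempering stress: sigma = E * alpha * dT / (1 - nu)
  E (MPa) = 80 * 1000 = 80000
  Numerator = 80000 * (9.7 x 10^-6) * 90 = 69.84
  Denominator = 1 - 0.24 = 0.76
  sigma = 69.84 / 0.76 = 91.9 MPa

91.9 MPa


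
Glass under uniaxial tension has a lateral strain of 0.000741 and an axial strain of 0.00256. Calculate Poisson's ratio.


Poisson's ratio: nu = lateral strain / axial strain
  nu = 0.000741 / 0.00256 = 0.2895

0.2895


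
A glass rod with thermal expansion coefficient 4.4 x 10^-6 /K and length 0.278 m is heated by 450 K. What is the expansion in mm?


Thermal expansion formula: dL = alpha * L0 * dT
  dL = (4.4 x 10^-6) * 0.278 * 450 = 0.00055044 m
Convert to mm: 0.00055044 * 1000 = 0.5504 mm

0.5504 mm


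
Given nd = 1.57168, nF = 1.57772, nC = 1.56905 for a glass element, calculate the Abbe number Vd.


Abbe number formula: Vd = (nd - 1) / (nF - nC)
  nd - 1 = 1.57168 - 1 = 0.57168
  nF - nC = 1.57772 - 1.56905 = 0.00867
  Vd = 0.57168 / 0.00867 = 65.94

65.94


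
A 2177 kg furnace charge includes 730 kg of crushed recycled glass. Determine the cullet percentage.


Cullet ratio = (cullet mass / total batch mass) * 100
  Ratio = 730 / 2177 * 100 = 33.53%

33.53%


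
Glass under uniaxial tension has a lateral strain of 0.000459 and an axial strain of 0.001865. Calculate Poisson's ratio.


Poisson's ratio: nu = lateral strain / axial strain
  nu = 0.000459 / 0.001865 = 0.2461

0.2461


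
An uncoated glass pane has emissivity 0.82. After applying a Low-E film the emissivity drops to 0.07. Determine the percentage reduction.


Percentage reduction = (1 - coated/uncoated) * 100
  Ratio = 0.07 / 0.82 = 0.0854
  Reduction = (1 - 0.0854) * 100 = 91.5%

91.5%


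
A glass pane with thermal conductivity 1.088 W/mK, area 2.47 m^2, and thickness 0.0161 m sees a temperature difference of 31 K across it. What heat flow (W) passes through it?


Fourier's law: Q = k * A * dT / t
  Q = 1.088 * 2.47 * 31 / 0.0161
  Q = 83.30816 / 0.0161 = 5174.4 W

5174.4 W


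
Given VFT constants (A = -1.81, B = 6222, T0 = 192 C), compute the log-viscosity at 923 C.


VFT equation: log(eta) = A + B / (T - T0)
  T - T0 = 923 - 192 = 731
  B / (T - T0) = 6222 / 731 = 8.512
  log(eta) = -1.81 + 8.512 = 6.702

6.702


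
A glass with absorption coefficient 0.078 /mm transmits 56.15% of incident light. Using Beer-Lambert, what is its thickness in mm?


Rearrange T = exp(-alpha * thickness):
  thickness = -ln(T) / alpha
  T = 56.15/100 = 0.5615
  ln(T) = -0.57714
  -ln(T) = 0.57714
  thickness = 0.57714 / 0.078 = 7.4 mm

7.4 mm


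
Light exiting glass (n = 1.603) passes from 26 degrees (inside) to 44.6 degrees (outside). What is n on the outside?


Apply Snell's law: n1 * sin(theta1) = n2 * sin(theta2)
  n2 = n1 * sin(theta1) / sin(theta2)
  sin(26) = 0.438371
  sin(44.6) = 0.702153
  n2 = 1.603 * 0.438371 / 0.702153 = 1.0008

1.0008


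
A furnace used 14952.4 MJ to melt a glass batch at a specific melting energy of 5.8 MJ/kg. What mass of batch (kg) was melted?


Rearrange E = m * s for m:
  m = E / s
  m = 14952.4 / 5.8 = 2578.0 kg

2578.0 kg


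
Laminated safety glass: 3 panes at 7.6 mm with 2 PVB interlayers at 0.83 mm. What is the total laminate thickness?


Total thickness = glass contribution + PVB contribution
  Glass: 3 * 7.6 = 22.8 mm
  PVB: 2 * 0.83 = 1.66 mm
  Total = 22.8 + 1.66 = 24.46 mm

24.46 mm


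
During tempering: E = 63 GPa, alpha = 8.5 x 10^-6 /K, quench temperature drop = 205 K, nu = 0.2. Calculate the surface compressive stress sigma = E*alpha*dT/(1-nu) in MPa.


Tempering stress: sigma = E * alpha * dT / (1 - nu)
  E (MPa) = 63 * 1000 = 63000
  Numerator = 63000 * (8.5 x 10^-6) * 205 = 109.7775
  Denominator = 1 - 0.2 = 0.8
  sigma = 109.7775 / 0.8 = 137.2 MPa

137.2 MPa


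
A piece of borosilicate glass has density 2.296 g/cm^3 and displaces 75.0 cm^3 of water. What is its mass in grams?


Rearrange rho = m / V:
  m = rho * V
  m = 2.296 * 75.0 = 172.2 g

172.2 g


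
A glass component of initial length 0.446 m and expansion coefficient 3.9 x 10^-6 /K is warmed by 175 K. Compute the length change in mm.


Thermal expansion formula: dL = alpha * L0 * dT
  dL = (3.9 x 10^-6) * 0.446 * 175 = 0.0003044 m
Convert to mm: 0.0003044 * 1000 = 0.3044 mm

0.3044 mm


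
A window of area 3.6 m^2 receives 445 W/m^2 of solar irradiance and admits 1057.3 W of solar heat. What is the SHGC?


Rearrange Q = Area * SHGC * Irradiance:
  SHGC = Q / (Area * Irradiance)
  SHGC = 1057.3 / (3.6 * 445) = 0.66

0.66


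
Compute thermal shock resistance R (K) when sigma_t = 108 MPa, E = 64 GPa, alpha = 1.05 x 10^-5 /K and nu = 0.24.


Thermal shock resistance: R = sigma * (1 - nu) / (E * alpha)
  Numerator = 108 * (1 - 0.24) = 82.08
  Denominator = 64 * 1000 * (1.05 x 10^-5) = 0.672
  R = 82.08 / 0.672 = 122.1 K

122.1 K


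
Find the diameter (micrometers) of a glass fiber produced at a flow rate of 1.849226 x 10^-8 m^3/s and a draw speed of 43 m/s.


Cross-sectional area from continuity:
  A = Q / v = 1.849226 x 10^-8 / 43 = 4.300526 x 10^-10 m^2
Diameter from circular cross-section:
  d = sqrt(4A / pi) * 10^6 (m -> um)
  d = sqrt(4 * 4.300526 x 10^-10 / pi) * 10^6 = 23.4 um

23.4 um


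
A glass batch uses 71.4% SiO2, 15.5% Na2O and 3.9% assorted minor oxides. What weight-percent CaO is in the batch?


Pieces sum to 100%:
  CaO = 100 - (SiO2 + Na2O + others)
  CaO = 100 - (71.4 + 15.5 + 3.9) = 9.2%

9.2%


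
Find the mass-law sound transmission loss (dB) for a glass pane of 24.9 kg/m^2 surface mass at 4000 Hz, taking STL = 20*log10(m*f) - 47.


Mass law: STL = 20 * log10(m * f) - 47
  m * f = 24.9 * 4000 = 99600
  log10(99600) = 4.99826
  STL = 20 * 4.99826 - 47 = 99.9652 - 47 = 53.0 dB

53.0 dB


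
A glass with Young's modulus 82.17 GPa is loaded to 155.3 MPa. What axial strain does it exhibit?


Rearrange E = sigma / epsilon:
  epsilon = sigma / E
  E (MPa) = 82.17 * 1000 = 82170
  epsilon = 155.3 / 82170 = 0.00189

0.00189


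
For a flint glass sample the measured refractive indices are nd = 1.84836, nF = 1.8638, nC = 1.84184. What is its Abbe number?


Abbe number formula: Vd = (nd - 1) / (nF - nC)
  nd - 1 = 1.84836 - 1 = 0.84836
  nF - nC = 1.8638 - 1.84184 = 0.02196
  Vd = 0.84836 / 0.02196 = 38.63

38.63


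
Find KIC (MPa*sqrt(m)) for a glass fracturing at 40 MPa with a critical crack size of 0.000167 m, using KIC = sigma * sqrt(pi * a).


Fracture toughness: KIC = sigma * sqrt(pi * a)
  pi * a = pi * 0.000167 = 0.000524646
  sqrt(pi * a) = 0.022905
  KIC = 40 * 0.022905 = 0.916 MPa*sqrt(m)

0.916 MPa*sqrt(m)


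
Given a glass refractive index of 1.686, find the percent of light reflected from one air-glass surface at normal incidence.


Fresnel reflectance at normal incidence:
  R = ((n - 1)/(n + 1))^2
  (n - 1)/(n + 1) = (1.686 - 1)/(1.686 + 1) = 0.255398
  R = 0.255398^2 = 0.0652281
  R(%) = 0.0652281 * 100 = 6.523%

6.523%


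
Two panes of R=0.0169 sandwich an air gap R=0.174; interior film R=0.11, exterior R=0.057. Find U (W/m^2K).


Total thermal resistance (series):
  R_total = R_in + R_glass + R_air + R_glass + R_out
  R_total = 0.11 + 0.0169 + 0.174 + 0.0169 + 0.057 = 0.3748 m^2K/W
U-value = 1 / R_total = 1 / 0.3748 = 2.668 W/m^2K

2.668 W/m^2K


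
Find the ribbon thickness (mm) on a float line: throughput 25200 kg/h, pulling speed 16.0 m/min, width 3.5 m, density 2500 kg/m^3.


Ribbon cross-section from mass balance:
  Volume rate = throughput / density = 25200 / 2500 = 10.08 m^3/h
  thickness = volume rate / (speed * 60 * width), i.e.
  thickness = throughput / (60 * speed * width * density) * 1000
  thickness = 25200 / (60 * 16.0 * 3.5 * 2500) * 1000 = 3.0 mm

3.0 mm


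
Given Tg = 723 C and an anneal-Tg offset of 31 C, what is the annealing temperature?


The annealing temperature is Tg plus the offset:
  T_anneal = 723 + 31 = 754 C

754 C


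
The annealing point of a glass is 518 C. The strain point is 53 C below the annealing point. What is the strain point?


Strain point = annealing point - difference:
  T_strain = 518 - 53 = 465 C

465 C


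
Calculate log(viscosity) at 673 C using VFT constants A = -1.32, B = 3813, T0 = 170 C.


VFT equation: log(eta) = A + B / (T - T0)
  T - T0 = 673 - 170 = 503
  B / (T - T0) = 3813 / 503 = 7.581
  log(eta) = -1.32 + 7.581 = 6.261

6.261


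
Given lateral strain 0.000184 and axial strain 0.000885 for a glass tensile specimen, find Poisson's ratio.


Poisson's ratio: nu = lateral strain / axial strain
  nu = 0.000184 / 0.000885 = 0.2079

0.2079


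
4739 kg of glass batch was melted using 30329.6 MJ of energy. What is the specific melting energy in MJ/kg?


Rearrange E = m * s for s:
  s = E / m
  s = 30329.6 / 4739 = 6.4 MJ/kg

6.4 MJ/kg


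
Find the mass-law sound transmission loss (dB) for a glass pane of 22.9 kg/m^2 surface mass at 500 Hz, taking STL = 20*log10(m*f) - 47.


Mass law: STL = 20 * log10(m * f) - 47
  m * f = 22.9 * 500 = 11450
  log10(11450) = 4.05881
  STL = 20 * 4.05881 - 47 = 81.1762 - 47 = 34.2 dB

34.2 dB


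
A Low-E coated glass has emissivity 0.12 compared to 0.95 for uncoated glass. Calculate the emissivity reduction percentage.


Percentage reduction = (1 - coated/uncoated) * 100
  Ratio = 0.12 / 0.95 = 0.1263
  Reduction = (1 - 0.1263) * 100 = 87.4%

87.4%


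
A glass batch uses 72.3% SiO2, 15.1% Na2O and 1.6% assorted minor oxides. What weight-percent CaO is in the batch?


Pieces sum to 100%:
  CaO = 100 - (SiO2 + Na2O + others)
  CaO = 100 - (72.3 + 15.1 + 1.6) = 11.0%

11.0%


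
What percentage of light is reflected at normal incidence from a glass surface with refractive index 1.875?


Fresnel reflectance at normal incidence:
  R = ((n - 1)/(n + 1))^2
  (n - 1)/(n + 1) = (1.875 - 1)/(1.875 + 1) = 0.304348
  R = 0.304348^2 = 0.0926277
  R(%) = 0.0926277 * 100 = 9.263%

9.263%


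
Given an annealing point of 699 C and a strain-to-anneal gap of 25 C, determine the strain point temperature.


Strain point = annealing point - difference:
  T_strain = 699 - 25 = 674 C

674 C


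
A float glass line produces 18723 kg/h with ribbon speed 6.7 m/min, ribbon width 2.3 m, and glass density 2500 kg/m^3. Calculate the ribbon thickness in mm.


Ribbon cross-section from mass balance:
  Volume rate = throughput / density = 18723 / 2500 = 7.4892 m^3/h
  thickness = volume rate / (speed * 60 * width), i.e.
  thickness = throughput / (60 * speed * width * density) * 1000
  thickness = 18723 / (60 * 6.7 * 2.3 * 2500) * 1000 = 8.1 mm

8.1 mm


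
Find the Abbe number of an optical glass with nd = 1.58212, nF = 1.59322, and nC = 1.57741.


Abbe number formula: Vd = (nd - 1) / (nF - nC)
  nd - 1 = 1.58212 - 1 = 0.58212
  nF - nC = 1.59322 - 1.57741 = 0.01581
  Vd = 0.58212 / 0.01581 = 36.82

36.82


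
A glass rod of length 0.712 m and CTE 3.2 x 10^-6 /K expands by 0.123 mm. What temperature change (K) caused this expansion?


Rearrange dL = alpha * L0 * dT for dT:
  dT = dL / (alpha * L0)
  dL (m) = 0.123 / 1000 = 0.000123
  dT = 0.000123 / ((3.2 x 10^-6) * 0.712) = 54.0 K

54.0 K


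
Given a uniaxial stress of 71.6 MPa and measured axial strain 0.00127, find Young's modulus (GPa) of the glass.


Young's modulus: E = stress / strain
  E = 71.6 MPa / 0.00127 = 56377.95 MPa
Convert to GPa: 56377.95 / 1000 = 56.38 GPa

56.38 GPa


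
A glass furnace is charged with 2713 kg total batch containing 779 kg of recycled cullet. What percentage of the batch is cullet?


Cullet ratio = (cullet mass / total batch mass) * 100
  Ratio = 779 / 2713 * 100 = 28.71%

28.71%


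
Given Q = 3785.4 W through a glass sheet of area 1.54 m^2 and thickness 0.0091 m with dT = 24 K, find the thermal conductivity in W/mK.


Fourier's law rearranged: k = Q * t / (A * dT)
  Numerator = 3785.4 * 0.0091 = 34.44714
  Denominator = 1.54 * 24 = 36.96
  k = 34.44714 / 36.96 = 0.932 W/mK

0.932 W/mK


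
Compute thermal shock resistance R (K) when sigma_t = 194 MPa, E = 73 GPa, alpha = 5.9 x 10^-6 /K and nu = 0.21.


Thermal shock resistance: R = sigma * (1 - nu) / (E * alpha)
  Numerator = 194 * (1 - 0.21) = 153.26
  Denominator = 73 * 1000 * (5.9 x 10^-6) = 0.4307
  R = 153.26 / 0.4307 = 355.8 K

355.8 K


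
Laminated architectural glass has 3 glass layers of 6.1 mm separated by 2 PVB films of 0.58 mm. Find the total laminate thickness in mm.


Total thickness = glass contribution + PVB contribution
  Glass: 3 * 6.1 = 18.3 mm
  PVB: 2 * 0.58 = 1.16 mm
  Total = 18.3 + 1.16 = 19.46 mm

19.46 mm


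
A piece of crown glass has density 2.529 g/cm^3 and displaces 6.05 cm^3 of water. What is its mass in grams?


Rearrange rho = m / V:
  m = rho * V
  m = 2.529 * 6.05 = 15.3 g

15.3 g


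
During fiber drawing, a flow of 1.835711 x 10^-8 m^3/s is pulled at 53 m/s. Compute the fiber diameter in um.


Cross-sectional area from continuity:
  A = Q / v = 1.835711 x 10^-8 / 53 = 3.463606 x 10^-10 m^2
Diameter from circular cross-section:
  d = sqrt(4A / pi) * 10^6 (m -> um)
  d = sqrt(4 * 3.463606 x 10^-10 / pi) * 10^6 = 21.0 um

21.0 um


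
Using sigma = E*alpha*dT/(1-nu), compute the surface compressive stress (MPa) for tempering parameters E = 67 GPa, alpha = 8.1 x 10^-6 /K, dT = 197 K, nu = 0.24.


Tempering stress: sigma = E * alpha * dT / (1 - nu)
  E (MPa) = 67 * 1000 = 67000
  Numerator = 67000 * (8.1 x 10^-6) * 197 = 106.9119
  Denominator = 1 - 0.24 = 0.76
  sigma = 106.9119 / 0.76 = 140.7 MPa

140.7 MPa


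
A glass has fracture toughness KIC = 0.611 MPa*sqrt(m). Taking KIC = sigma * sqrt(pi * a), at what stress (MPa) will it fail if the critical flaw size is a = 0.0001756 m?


Rearrange KIC = sigma * sqrt(pi * a):
  sigma = KIC / sqrt(pi * a)
  sqrt(pi * 0.0001756) = 0.023488
  sigma = 0.611 / 0.023488 = 26.01 MPa

26.01 MPa


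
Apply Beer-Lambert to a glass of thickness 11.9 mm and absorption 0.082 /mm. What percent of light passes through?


Beer-Lambert law: T = exp(-alpha * thickness)
  exponent = -0.082 * 11.9 = -0.9758
  T = exp(-0.9758) = 0.3769
  Percentage = 0.3769 * 100 = 37.69%

37.69%


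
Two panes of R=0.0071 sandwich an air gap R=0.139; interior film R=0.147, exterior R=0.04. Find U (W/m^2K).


Total thermal resistance (series):
  R_total = R_in + R_glass + R_air + R_glass + R_out
  R_total = 0.147 + 0.0071 + 0.139 + 0.0071 + 0.04 = 0.3402 m^2K/W
U-value = 1 / R_total = 1 / 0.3402 = 2.939 W/m^2K

2.939 W/m^2K


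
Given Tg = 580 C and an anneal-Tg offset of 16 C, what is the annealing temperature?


The annealing temperature is Tg plus the offset:
  T_anneal = 580 + 16 = 596 C

596 C


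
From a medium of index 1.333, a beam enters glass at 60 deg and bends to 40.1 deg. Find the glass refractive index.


Apply Snell's law: n1 * sin(theta1) = n2 * sin(theta2)
  n2 = n1 * sin(theta1) / sin(theta2)
  sin(60) = 0.866025
  sin(40.1) = 0.644124
  n2 = 1.333 * 0.866025 / 0.644124 = 1.7922

1.7922


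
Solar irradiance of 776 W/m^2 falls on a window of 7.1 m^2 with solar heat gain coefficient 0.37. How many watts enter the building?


Solar heat gain: Q = Area * SHGC * Irradiance
  Q = 7.1 * 0.37 * 776 = 2038.6 W

2038.6 W


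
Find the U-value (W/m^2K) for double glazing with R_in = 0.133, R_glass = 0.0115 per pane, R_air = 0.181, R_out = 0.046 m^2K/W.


Total thermal resistance (series):
  R_total = R_in + R_glass + R_air + R_glass + R_out
  R_total = 0.133 + 0.0115 + 0.181 + 0.0115 + 0.046 = 0.383 m^2K/W
U-value = 1 / R_total = 1 / 0.383 = 2.611 W/m^2K

2.611 W/m^2K


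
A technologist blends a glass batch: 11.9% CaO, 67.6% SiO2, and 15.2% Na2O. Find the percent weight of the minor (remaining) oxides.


Sum the three major oxides:
  SiO2 + Na2O + CaO = 67.6 + 15.2 + 11.9 = 94.7%
Subtract from 100%:
  Others = 100 - 94.7 = 5.3%

5.3%


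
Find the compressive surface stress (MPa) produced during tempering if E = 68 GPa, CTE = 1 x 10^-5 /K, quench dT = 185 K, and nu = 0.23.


Tempering stress: sigma = E * alpha * dT / (1 - nu)
  E (MPa) = 68 * 1000 = 68000
  Numerator = 68000 * (1 x 10^-5) * 185 = 125.8
  Denominator = 1 - 0.23 = 0.77
  sigma = 125.8 / 0.77 = 163.4 MPa

163.4 MPa


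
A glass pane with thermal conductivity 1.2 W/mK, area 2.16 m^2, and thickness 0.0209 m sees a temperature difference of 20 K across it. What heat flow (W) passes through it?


Fourier's law: Q = k * A * dT / t
  Q = 1.2 * 2.16 * 20 / 0.0209
  Q = 51.84 / 0.0209 = 2480.4 W

2480.4 W


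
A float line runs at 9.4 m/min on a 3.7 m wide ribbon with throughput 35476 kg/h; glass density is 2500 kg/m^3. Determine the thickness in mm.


Ribbon cross-section from mass balance:
  Volume rate = throughput / density = 35476 / 2500 = 14.1904 m^3/h
  thickness = volume rate / (speed * 60 * width), i.e.
  thickness = throughput / (60 * speed * width * density) * 1000
  thickness = 35476 / (60 * 9.4 * 3.7 * 2500) * 1000 = 6.8 mm

6.8 mm


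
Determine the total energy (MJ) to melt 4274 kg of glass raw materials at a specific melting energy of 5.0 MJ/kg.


Total energy = mass * specific energy
  E = 4274 * 5.0 = 21370 MJ

21370 MJ


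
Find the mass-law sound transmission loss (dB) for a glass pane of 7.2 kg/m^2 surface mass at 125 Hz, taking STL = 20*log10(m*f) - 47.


Mass law: STL = 20 * log10(m * f) - 47
  m * f = 7.2 * 125 = 900
  log10(900) = 2.95424
  STL = 20 * 2.95424 - 47 = 59.0848 - 47 = 12.1 dB

12.1 dB


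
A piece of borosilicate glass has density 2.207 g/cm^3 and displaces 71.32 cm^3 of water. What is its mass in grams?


Rearrange rho = m / V:
  m = rho * V
  m = 2.207 * 71.32 = 157.403 g

157.403 g


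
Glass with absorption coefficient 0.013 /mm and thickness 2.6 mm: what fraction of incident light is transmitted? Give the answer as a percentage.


Beer-Lambert law: T = exp(-alpha * thickness)
  exponent = -0.013 * 2.6 = -0.0338
  T = exp(-0.0338) = 0.9668
  Percentage = 0.9668 * 100 = 96.68%

96.68%


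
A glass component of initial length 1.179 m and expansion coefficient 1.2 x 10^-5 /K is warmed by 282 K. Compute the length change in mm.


Thermal expansion formula: dL = alpha * L0 * dT
  dL = (1.2 x 10^-5) * 1.179 * 282 = 0.00398974 m
Convert to mm: 0.00398974 * 1000 = 3.9897 mm

3.9897 mm


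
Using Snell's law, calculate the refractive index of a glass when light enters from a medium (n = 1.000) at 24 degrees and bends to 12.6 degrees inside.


Apply Snell's law: n1 * sin(theta1) = n2 * sin(theta2)
  n2 = n1 * sin(theta1) / sin(theta2)
  sin(24) = 0.406737
  sin(12.6) = 0.218143
  n2 = 1.000 * 0.406737 / 0.218143 = 1.8645

1.8645


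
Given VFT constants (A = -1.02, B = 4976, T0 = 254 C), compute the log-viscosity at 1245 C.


VFT equation: log(eta) = A + B / (T - T0)
  T - T0 = 1245 - 254 = 991
  B / (T - T0) = 4976 / 991 = 5.021
  log(eta) = -1.02 + 5.021 = 4.001

4.001


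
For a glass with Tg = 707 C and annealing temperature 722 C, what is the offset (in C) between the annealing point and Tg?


Offset = T_anneal - Tg:
  offset = 722 - 707 = 15 C

15 C


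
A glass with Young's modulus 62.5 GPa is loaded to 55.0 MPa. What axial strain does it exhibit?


Rearrange E = sigma / epsilon:
  epsilon = sigma / E
  E (MPa) = 62.5 * 1000 = 62500
  epsilon = 55.0 / 62500 = 0.00088

0.00088


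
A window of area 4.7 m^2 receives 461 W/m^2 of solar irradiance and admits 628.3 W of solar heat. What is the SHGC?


Rearrange Q = Area * SHGC * Irradiance:
  SHGC = Q / (Area * Irradiance)
  SHGC = 628.3 / (4.7 * 461) = 0.29

0.29


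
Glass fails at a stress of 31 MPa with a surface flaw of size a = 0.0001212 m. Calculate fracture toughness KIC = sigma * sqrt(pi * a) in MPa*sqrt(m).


Fracture toughness: KIC = sigma * sqrt(pi * a)
  pi * a = pi * 0.0001212 = 0.000380761
  sqrt(pi * a) = 0.019513
  KIC = 31 * 0.019513 = 0.605 MPa*sqrt(m)

0.605 MPa*sqrt(m)


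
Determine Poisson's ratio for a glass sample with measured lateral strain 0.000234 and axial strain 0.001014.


Poisson's ratio: nu = lateral strain / axial strain
  nu = 0.000234 / 0.001014 = 0.2308

0.2308


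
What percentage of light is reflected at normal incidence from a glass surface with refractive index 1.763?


Fresnel reflectance at normal incidence:
  R = ((n - 1)/(n + 1))^2
  (n - 1)/(n + 1) = (1.763 - 1)/(1.763 + 1) = 0.276149
  R = 0.276149^2 = 0.0762583
  R(%) = 0.0762583 * 100 = 7.626%

7.626%


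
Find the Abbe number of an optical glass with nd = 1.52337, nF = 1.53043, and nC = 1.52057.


Abbe number formula: Vd = (nd - 1) / (nF - nC)
  nd - 1 = 1.52337 - 1 = 0.52337
  nF - nC = 1.53043 - 1.52057 = 0.00986
  Vd = 0.52337 / 0.00986 = 53.08

53.08


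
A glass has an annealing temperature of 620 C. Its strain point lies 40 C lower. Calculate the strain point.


Strain point = annealing point - difference:
  T_strain = 620 - 40 = 580 C

580 C


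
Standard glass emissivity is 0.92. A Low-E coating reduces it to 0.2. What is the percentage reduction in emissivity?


Percentage reduction = (1 - coated/uncoated) * 100
  Ratio = 0.2 / 0.92 = 0.2174
  Reduction = (1 - 0.2174) * 100 = 78.3%

78.3%


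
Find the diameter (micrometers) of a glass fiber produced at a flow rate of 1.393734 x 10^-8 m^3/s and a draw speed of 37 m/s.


Cross-sectional area from continuity:
  A = Q / v = 1.393734 x 10^-8 / 37 = 3.766849 x 10^-10 m^2
Diameter from circular cross-section:
  d = sqrt(4A / pi) * 10^6 (m -> um)
  d = sqrt(4 * 3.766849 x 10^-10 / pi) * 10^6 = 21.9 um

21.9 um


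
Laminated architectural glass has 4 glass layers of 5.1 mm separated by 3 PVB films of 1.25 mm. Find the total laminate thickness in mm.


Total thickness = glass contribution + PVB contribution
  Glass: 4 * 5.1 = 20.4 mm
  PVB: 3 * 1.25 = 3.75 mm
  Total = 20.4 + 3.75 = 24.15 mm

24.15 mm


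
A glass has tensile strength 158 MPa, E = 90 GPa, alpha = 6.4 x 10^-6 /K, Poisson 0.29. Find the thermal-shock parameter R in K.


Thermal shock resistance: R = sigma * (1 - nu) / (E * alpha)
  Numerator = 158 * (1 - 0.29) = 112.18
  Denominator = 90 * 1000 * (6.4 x 10^-6) = 0.576
  R = 112.18 / 0.576 = 194.8 K

194.8 K
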